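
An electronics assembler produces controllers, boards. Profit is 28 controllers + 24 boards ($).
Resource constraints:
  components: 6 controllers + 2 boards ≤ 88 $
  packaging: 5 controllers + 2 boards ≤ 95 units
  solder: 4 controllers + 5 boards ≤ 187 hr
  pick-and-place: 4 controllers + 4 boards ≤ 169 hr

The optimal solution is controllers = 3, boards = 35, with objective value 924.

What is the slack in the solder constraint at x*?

0

solder used = 4·3 + 5·35 = 187; slack = 187 − 187 = 0.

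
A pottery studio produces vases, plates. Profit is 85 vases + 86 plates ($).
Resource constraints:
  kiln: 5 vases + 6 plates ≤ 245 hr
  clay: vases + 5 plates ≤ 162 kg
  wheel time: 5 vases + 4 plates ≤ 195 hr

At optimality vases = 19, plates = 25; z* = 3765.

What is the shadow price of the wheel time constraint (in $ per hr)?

At the optimum: kiln uses 245 of 245 (binding); clay uses 144 of 162 (slack = 18); wheel time uses 195 of 195 (binding).
Slack constraints have shadow price 0 (complementary slackness).
Dual feasibility on the basic columns requires 5·y_kiln + 5·y_wheel time = 85, 6·y_kiln + 4·y_wheel time = 86.
This yields shadow prices y_kiln = 9, y_wheel time = 8.
Shadow price of wheel time = 8.

8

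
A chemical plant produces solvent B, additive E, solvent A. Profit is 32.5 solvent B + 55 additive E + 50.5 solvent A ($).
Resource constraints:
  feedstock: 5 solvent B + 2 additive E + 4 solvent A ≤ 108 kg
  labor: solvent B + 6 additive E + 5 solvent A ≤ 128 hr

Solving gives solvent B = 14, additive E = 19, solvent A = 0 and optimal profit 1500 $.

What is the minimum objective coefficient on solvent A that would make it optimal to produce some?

At the optimum: feedstock uses 108 of 108 (binding); labor uses 128 of 128 (binding).
The binding rows give the dual system: 5·y_feedstock + 1·y_labor = 32.5 and 2·y_feedstock + 6·y_labor = 55.
Solving: y_feedstock = 5, y_labor = 7.5.
solvent A enters the basis when its profit ≥ yᵀa₃ = 5·4 + 7.5·5 = 57.5.

57.5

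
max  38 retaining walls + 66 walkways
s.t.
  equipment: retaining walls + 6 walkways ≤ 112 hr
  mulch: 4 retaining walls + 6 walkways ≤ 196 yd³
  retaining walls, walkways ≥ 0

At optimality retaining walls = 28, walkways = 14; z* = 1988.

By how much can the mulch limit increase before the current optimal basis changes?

Binding constraints: equipment, mulch. The basis is B = [[1,6],[4,6]] with det -18.
Per unit increase in mulch, x* moves by d = (0.3333, -0.0556).
The basis stays optimal until walkways reaches 0; allowable increase = 252 yd³.

252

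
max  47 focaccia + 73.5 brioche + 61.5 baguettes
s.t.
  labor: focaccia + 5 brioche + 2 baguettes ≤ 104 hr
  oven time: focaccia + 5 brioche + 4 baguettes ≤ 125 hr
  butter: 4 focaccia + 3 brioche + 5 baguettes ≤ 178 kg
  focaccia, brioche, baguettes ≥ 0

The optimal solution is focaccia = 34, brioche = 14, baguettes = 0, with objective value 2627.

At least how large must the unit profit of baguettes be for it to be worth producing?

Binding: labor and butter. Non-binding: oven time (21 unused).
By complementary slackness, y = 0 for the non-binding constraint.
The binding rows give the dual system: 1·y_labor + 4·y_butter = 47 and 5·y_labor + 3·y_butter = 73.5.
This yields shadow prices y_labor = 9, y_butter = 9.5.
baguettes enters the basis when its profit ≥ yᵀa₃ = 9·2 + 9.5·5 = 65.5.

65.5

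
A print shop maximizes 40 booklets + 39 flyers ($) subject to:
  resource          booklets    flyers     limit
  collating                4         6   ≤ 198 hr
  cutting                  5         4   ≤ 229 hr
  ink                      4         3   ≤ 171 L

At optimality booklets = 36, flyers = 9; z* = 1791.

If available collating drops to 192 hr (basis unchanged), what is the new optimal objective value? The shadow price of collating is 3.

1773

Δb = -6, so new z* = 1791 + (3)·(-6) = 1791 − 18 = 1773.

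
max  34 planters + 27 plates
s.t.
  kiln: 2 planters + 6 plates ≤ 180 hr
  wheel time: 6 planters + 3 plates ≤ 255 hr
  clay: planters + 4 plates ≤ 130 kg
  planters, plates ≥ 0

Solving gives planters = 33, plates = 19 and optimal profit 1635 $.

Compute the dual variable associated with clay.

Check each constraint at x*: kiln 180/180 (tight); wheel time 255/255 (tight); clay 109/130 (slack 21).
By complementary slackness, y = 0 for the non-binding constraint.
From A_Bᵀ y = c: 2·y_kiln + 6·y_wheel time = 34; 6·y_kiln + 3·y_wheel time = 27.
Solving: y_kiln = 2, y_wheel time = 5.
Shadow price of clay = 0.

0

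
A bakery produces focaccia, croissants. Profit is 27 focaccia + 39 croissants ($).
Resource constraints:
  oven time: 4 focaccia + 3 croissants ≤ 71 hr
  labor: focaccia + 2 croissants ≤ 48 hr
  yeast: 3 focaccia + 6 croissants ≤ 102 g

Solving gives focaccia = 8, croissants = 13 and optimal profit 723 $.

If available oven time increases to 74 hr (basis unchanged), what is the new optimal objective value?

At the optimum: oven time uses 71 of 71 (binding); labor uses 34 of 48 (slack = 14); yeast uses 102 of 102 (binding).
Slack constraints have shadow price 0 (complementary slackness).
The binding rows give the dual system: 4·y_oven time + 3·y_yeast = 27 and 3·y_oven time + 6·y_yeast = 39.
→ y_oven time = 3 and y_yeast = 5.
Δz = y_oven time·Δb = 3 × (3) = 9, so new z* = 723 + 9 = 732.

732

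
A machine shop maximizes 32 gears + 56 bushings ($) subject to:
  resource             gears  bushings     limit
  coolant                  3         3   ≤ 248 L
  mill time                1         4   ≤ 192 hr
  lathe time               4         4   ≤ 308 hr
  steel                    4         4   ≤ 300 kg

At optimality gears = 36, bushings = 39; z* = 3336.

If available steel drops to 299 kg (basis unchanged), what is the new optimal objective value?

3330

At the optimum: coolant uses 225 of 248 (slack = 23); mill time uses 192 of 192 (binding); lathe time uses 300 of 308 (slack = 8); steel uses 300 of 300 (binding).
Slack constraints have shadow price 0 (complementary slackness).
From A_Bᵀ y = c: 1·y_mill time + 4·y_steel = 32; 4·y_mill time + 4·y_steel = 56.
This yields shadow prices y_mill time = 8, y_steel = 6.
Δz = y_steel·Δb = 6 × (-1) = -6, so new z* = 3336 − 6 = 3330.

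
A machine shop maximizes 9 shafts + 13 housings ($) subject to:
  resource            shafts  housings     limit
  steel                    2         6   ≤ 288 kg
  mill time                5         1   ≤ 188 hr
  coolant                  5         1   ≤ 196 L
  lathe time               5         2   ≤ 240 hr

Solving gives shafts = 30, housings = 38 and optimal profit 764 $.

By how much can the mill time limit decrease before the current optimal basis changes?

Binding constraints: steel, mill time. The basis is B = [[2,6],[5,1]] with det -28.
Per unit decrease in mill time, x* moves by d = (-0.2143, 0.0714).
The basis stays optimal until shafts reaches 0; allowable decrease = 140 hr.

140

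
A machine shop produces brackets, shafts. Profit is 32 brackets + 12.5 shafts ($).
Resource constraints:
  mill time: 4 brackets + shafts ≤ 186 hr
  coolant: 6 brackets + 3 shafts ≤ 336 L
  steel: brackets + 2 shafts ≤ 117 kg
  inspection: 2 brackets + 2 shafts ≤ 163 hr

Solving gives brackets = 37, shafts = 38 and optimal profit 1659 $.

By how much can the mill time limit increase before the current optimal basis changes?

38

Binding constraints: mill time, coolant. The basis is B = [[4,1],[6,3]] with det 6.
Per unit increase in mill time, x* moves by d = (0.5, -1).
The basis stays optimal until shafts reaches 0; allowable increase = 38 hr.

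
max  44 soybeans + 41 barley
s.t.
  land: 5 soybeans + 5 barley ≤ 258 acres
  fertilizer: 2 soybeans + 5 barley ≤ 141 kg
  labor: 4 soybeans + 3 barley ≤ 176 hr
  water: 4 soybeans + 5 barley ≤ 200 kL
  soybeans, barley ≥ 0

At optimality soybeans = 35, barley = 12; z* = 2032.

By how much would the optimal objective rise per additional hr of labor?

7

At the optimum: land uses 235 of 258 (slack = 23); fertilizer uses 130 of 141 (slack = 11); labor uses 176 of 176 (binding); water uses 200 of 200 (binding).
By complementary slackness, y = 0 for the non-binding constraints.
Dual feasibility on the basic columns requires 4·y_labor + 4·y_water = 44, 3·y_labor + 5·y_water = 41.
→ y_labor = 7 and y_water = 4.
Shadow price of labor = 7.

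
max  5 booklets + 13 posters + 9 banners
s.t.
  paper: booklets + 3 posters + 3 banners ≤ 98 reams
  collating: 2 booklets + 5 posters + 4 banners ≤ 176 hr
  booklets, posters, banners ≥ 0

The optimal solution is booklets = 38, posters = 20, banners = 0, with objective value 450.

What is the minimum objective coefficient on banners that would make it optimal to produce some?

11

At the optimum: paper uses 98 of 98 (binding); collating uses 176 of 176 (binding).
Dual feasibility on the basic columns requires 1·y_paper + 2·y_collating = 5, 3·y_paper + 5·y_collating = 13.
This yields shadow prices y_paper = 1, y_collating = 2.
banners enters the basis when its profit ≥ yᵀa₃ = 1·3 + 2·4 = 11.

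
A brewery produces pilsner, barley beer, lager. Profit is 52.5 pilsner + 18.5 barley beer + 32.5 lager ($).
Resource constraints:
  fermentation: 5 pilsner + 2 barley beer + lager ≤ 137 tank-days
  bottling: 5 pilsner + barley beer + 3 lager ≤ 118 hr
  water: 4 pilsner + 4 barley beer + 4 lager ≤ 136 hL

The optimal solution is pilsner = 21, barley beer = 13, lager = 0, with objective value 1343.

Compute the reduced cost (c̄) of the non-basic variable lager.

-3

Binding: bottling and water. Non-binding: fermentation (6 unused).
Slack constraints have shadow price 0 (complementary slackness).
Dual feasibility on the basic columns requires 5·y_bottling + 4·y_water = 52.5, 1·y_bottling + 4·y_water = 18.5.
This yields shadow prices y_bottling = 8.5, y_water = 2.5.
Reduced cost of lager: c₃ − yᵀa₃ = 32.5 − (8.5·3 + 2.5·4) = 32.5 − 35.5 = -3.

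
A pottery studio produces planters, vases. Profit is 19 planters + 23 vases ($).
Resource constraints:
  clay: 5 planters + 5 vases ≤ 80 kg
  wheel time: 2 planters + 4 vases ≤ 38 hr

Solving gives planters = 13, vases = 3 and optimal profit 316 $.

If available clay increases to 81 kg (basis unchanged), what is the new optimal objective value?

319

Check each constraint at x*: clay 80/80 (tight); wheel time 38/38 (tight).
The binding rows give the dual system: 5·y_clay + 2·y_wheel time = 19 and 5·y_clay + 4·y_wheel time = 23.
Solving: y_clay = 3, y_wheel time = 2.
Δz = y_clay·Δb = 3 × (1) = 3, so new z* = 316 + 3 = 319.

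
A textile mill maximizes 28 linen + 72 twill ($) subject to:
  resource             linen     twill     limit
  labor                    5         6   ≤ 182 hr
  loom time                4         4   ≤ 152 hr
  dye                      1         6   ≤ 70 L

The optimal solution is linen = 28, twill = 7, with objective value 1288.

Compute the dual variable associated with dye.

8

Binding: labor and dye. Non-binding: loom time (12 unused).
Since loom time is not tight, its dual is 0.
Dual feasibility on the basic columns requires 5·y_labor + 1·y_dye = 28, 6·y_labor + 6·y_dye = 72.
→ y_labor = 4 and y_dye = 8.
Shadow price of dye = 8.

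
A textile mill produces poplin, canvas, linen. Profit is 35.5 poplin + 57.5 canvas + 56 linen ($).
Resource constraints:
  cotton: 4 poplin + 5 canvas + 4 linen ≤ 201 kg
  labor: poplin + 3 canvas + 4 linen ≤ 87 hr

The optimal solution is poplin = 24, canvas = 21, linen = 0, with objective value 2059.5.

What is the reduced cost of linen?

Check each constraint at x*: cotton 201/201 (tight); labor 87/87 (tight).
Dual feasibility on the basic columns requires 4·y_cotton + 1·y_labor = 35.5, 5·y_cotton + 3·y_labor = 57.5.
This yields shadow prices y_cotton = 7, y_labor = 7.5.
Reduced cost of linen: c₃ − yᵀa₃ = 56 − (7·4 + 7.5·4) = 56 − 58 = -2.

-2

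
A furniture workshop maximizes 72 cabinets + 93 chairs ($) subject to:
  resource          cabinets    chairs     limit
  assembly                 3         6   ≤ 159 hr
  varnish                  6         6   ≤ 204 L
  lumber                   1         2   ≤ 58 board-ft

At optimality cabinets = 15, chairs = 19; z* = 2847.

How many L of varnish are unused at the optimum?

varnish used = 6·15 + 6·19 = 204; slack = 204 − 204 = 0.

0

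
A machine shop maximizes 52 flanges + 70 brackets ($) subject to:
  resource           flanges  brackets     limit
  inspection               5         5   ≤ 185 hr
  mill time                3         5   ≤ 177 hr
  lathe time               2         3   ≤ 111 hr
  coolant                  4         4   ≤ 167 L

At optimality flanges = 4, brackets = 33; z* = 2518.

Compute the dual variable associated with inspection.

5

At the optimum: inspection uses 185 of 185 (binding); mill time uses 177 of 177 (binding); lathe time uses 107 of 111 (slack = 4); coolant uses 148 of 167 (slack = 19).
Slack constraints have shadow price 0 (complementary slackness).
From A_Bᵀ y = c: 5·y_inspection + 3·y_mill time = 52; 5·y_inspection + 5·y_mill time = 70.
This yields shadow prices y_inspection = 5, y_mill time = 9.
Shadow price of inspection = 5.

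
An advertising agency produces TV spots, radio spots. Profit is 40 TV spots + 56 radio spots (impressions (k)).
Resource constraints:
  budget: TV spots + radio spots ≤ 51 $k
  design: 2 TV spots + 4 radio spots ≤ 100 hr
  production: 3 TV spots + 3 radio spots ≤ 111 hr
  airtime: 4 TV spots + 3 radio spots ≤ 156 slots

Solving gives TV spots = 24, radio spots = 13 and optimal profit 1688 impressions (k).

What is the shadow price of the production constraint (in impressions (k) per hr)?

8

Check each constraint at x*: budget 37/51 (slack 14); design 100/100 (tight); production 111/111 (tight); airtime 135/156 (slack 21).
Since budget, airtime are not tight, their duals are 0.
Dual feasibility on the basic columns requires 2·y_design + 3·y_production = 40, 4·y_design + 3·y_production = 56.
Solving: y_design = 8, y_production = 8.
Shadow price of production = 8.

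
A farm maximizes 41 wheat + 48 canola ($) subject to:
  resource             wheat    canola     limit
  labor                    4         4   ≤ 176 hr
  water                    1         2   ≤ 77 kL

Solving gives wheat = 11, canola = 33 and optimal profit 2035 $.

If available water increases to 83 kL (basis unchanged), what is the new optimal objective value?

2077

Both labor and water are binding at x*.
The binding rows give the dual system: 4·y_labor + 1·y_water = 41 and 4·y_labor + 2·y_water = 48.
→ y_labor = 8.5 and y_water = 7.
Δz = y_water·Δb = 7 × (6) = 42, so new z* = 2035 + 42 = 2077.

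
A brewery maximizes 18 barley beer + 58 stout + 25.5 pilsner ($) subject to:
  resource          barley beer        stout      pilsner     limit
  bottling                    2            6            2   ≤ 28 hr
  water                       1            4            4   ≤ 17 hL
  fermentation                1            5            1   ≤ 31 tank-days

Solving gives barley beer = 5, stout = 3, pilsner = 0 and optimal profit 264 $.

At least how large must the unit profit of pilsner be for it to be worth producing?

At the optimum: bottling uses 28 of 28 (binding); water uses 17 of 17 (binding); fermentation uses 20 of 31 (slack = 11).
By complementary slackness, y = 0 for the non-binding constraint.
Dual feasibility on the basic columns requires 2·y_bottling + 1·y_water = 18, 6·y_bottling + 4·y_water = 58.
Solving: y_bottling = 7, y_water = 4.
pilsner enters the basis when its profit ≥ yᵀa₃ = 7·2 + 4·4 = 30.

30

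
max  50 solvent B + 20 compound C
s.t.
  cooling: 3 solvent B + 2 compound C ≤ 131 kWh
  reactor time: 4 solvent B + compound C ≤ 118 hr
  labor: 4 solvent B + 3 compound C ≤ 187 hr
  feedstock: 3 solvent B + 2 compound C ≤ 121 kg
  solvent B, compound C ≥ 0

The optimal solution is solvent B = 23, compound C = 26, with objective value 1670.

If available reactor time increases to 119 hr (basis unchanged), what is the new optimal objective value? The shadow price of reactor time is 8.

1678

Δb = 1, so new z* = 1670 + (8)·(1) = 1670 + 8 = 1678.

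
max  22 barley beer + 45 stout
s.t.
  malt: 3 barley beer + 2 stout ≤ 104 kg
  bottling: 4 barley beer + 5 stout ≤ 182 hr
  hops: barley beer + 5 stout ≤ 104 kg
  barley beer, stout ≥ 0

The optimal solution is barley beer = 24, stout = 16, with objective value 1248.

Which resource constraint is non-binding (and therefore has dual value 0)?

bottling

malt: 104/104 (binding)
bottling: 176/182 (slack 6)
hops: 104/104 (binding)
By complementary slackness, a constraint with positive slack has shadow price 0 → bottling.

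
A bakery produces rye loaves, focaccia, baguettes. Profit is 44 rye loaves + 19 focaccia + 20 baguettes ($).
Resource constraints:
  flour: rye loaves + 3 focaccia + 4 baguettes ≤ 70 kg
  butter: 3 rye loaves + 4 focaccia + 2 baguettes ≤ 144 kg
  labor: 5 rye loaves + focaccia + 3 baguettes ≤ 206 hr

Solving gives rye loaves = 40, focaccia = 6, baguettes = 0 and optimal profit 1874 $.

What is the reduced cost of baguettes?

At the optimum: flour uses 58 of 70 (slack = 12); butter uses 144 of 144 (binding); labor uses 206 of 206 (binding).
By complementary slackness, y = 0 for the non-binding constraint.
From A_Bᵀ y = c: 3·y_butter + 5·y_labor = 44; 4·y_butter + 1·y_labor = 19.
Solving: y_butter = 3, y_labor = 7.
Reduced cost of baguettes: c₃ − yᵀa₃ = 20 − (3·2 + 7·3) = 20 − 27 = -7.

-7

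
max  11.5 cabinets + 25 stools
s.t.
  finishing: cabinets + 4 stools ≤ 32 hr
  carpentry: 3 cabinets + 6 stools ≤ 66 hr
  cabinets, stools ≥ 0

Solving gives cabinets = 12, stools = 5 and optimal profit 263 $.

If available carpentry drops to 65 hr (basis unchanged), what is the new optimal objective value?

259.5

Both finishing and carpentry are binding at x*.
From A_Bᵀ y = c: 1·y_finishing + 3·y_carpentry = 11.5; 4·y_finishing + 6·y_carpentry = 25.
→ y_finishing = 1 and y_carpentry = 3.5.
Δz = y_carpentry·Δb = 3.5 × (-1) = -3.5, so new z* = 263 − 3.5 = 259.5.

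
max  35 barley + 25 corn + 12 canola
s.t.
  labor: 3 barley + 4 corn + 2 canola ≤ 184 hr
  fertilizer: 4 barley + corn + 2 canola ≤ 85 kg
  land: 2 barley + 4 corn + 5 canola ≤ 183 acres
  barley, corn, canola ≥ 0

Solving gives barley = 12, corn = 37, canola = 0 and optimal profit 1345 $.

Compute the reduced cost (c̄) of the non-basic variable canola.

Binding: labor and fertilizer. Non-binding: land (11 unused).
Since land is not tight, its dual is 0.
From A_Bᵀ y = c: 3·y_labor + 4·y_fertilizer = 35; 4·y_labor + 1·y_fertilizer = 25.
This yields shadow prices y_labor = 5, y_fertilizer = 5.
Reduced cost of canola: c₃ − yᵀa₃ = 12 − (5·2 + 5·2) = 12 − 20 = -8.

-8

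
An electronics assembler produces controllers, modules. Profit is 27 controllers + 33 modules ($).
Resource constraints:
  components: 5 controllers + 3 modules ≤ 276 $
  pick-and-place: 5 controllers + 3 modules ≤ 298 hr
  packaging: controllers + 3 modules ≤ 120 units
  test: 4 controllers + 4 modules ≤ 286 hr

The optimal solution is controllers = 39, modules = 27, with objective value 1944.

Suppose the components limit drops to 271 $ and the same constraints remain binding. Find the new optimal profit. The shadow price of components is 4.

Δb = -5, so new z* = 1944 + (4)·(-5) = 1944 − 20 = 1924.

1924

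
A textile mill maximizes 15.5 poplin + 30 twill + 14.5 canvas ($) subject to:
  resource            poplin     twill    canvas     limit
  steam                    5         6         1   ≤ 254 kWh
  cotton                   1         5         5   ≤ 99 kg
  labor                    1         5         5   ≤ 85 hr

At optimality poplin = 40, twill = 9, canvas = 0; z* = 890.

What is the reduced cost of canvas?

Check each constraint at x*: steam 254/254 (tight); cotton 85/99 (slack 14); labor 85/85 (tight).
By complementary slackness, y = 0 for the non-binding constraint.
Dual feasibility on the basic columns requires 5·y_steam + 1·y_labor = 15.5, 6·y_steam + 5·y_labor = 30.
This yields shadow prices y_steam = 2.5, y_labor = 3.
Reduced cost of canvas: c₃ − yᵀa₃ = 14.5 − (2.5·1 + 3·5) = 14.5 − 17.5 = -3.

-3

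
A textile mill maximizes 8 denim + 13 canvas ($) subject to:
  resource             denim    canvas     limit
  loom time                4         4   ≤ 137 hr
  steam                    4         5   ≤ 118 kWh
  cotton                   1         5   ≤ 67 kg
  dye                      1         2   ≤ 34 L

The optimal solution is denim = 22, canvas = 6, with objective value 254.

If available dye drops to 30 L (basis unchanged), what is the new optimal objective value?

238

Check each constraint at x*: loom time 112/137 (slack 25); steam 118/118 (tight); cotton 52/67 (slack 15); dye 34/34 (tight).
Slack constraints have shadow price 0 (complementary slackness).
The binding rows give the dual system: 4·y_steam + 1·y_dye = 8 and 5·y_steam + 2·y_dye = 13.
Solving: y_steam = 1, y_dye = 4.
Δz = y_dye·Δb = 4 × (-4) = -16, so new z* = 254 − 16 = 238.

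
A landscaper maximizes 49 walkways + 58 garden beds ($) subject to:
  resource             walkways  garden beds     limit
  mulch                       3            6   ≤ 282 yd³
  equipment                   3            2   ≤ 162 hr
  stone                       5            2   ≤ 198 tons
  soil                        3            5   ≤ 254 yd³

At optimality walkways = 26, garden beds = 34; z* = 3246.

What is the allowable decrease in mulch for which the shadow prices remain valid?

Binding constraints: mulch, stone. The basis is B = [[3,6],[5,2]] with det -24.
Per unit decrease in mulch, x* moves by d = (0.0833, -0.2083).
The basis stays optimal until garden beds reaches 0; allowable decrease = 163.2 yd³.

163.2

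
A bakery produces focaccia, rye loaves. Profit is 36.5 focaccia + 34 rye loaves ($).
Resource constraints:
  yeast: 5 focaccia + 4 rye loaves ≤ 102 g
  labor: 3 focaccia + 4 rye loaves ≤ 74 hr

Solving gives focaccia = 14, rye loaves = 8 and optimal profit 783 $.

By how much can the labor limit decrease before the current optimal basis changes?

Binding constraints: yeast, labor. The basis is B = [[5,4],[3,4]] with det 8.
Per unit decrease in labor, x* moves by d = (0.5, -0.625).
The basis stays optimal until rye loaves reaches 0; allowable decrease = 12.8 hr.

12.8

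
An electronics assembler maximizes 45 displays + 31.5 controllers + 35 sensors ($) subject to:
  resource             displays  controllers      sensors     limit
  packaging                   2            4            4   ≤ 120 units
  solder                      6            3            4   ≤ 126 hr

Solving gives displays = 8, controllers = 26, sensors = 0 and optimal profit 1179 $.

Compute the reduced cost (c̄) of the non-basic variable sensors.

Both packaging and solder are binding at x*.
Dual feasibility on the basic columns requires 2·y_packaging + 6·y_solder = 45, 4·y_packaging + 3·y_solder = 31.5.
This yields shadow prices y_packaging = 3, y_solder = 6.5.
Reduced cost of sensors: c₃ − yᵀa₃ = 35 − (3·4 + 6.5·4) = 35 − 38 = -3.

-3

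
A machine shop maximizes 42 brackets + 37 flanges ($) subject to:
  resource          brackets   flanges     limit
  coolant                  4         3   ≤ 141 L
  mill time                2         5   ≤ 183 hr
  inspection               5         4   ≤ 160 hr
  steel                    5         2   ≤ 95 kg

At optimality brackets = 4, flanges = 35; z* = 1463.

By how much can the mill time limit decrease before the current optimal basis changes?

Binding constraints: mill time, inspection. The basis is B = [[2,5],[5,4]] with det -17.
Per unit decrease in mill time, x* moves by d = (0.2353, -0.2941).
The basis stays optimal until steel becomes binding; allowable decrease = 8.5 hr.

8.5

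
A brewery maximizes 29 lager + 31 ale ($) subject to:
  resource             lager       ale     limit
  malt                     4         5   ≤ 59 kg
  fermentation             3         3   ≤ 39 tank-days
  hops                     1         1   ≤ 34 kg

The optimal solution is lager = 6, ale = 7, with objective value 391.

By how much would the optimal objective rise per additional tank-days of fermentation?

Binding: malt and fermentation. Non-binding: hops (21 unused).
Since hops is not tight, its dual is 0.
Dual feasibility on the basic columns requires 4·y_malt + 3·y_fermentation = 29, 5·y_malt + 3·y_fermentation = 31.
This yields shadow prices y_malt = 2, y_fermentation = 7.
Shadow price of fermentation = 7.

7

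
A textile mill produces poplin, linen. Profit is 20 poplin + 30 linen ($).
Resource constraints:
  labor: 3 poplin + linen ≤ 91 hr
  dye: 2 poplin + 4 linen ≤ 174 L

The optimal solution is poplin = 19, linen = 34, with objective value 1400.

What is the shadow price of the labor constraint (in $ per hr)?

2

Both labor and dye are binding at x*.
Dual feasibility on the basic columns requires 3·y_labor + 2·y_dye = 20, 1·y_labor + 4·y_dye = 30.
→ y_labor = 2 and y_dye = 7.
Shadow price of labor = 2.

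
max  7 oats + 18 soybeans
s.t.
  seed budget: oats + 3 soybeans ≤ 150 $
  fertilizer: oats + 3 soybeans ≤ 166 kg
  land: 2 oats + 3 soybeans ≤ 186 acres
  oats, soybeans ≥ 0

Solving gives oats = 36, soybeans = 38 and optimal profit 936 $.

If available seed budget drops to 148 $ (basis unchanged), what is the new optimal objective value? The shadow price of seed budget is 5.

926

Δb = -2, so new z* = 936 + (5)·(-2) = 936 − 10 = 926.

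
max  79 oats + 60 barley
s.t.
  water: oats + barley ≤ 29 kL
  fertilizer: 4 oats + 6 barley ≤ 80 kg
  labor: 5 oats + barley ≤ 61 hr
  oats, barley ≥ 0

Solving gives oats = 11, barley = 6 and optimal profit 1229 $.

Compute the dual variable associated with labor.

9

Check each constraint at x*: water 17/29 (slack 12); fertilizer 80/80 (tight); labor 61/61 (tight).
By complementary slackness, y = 0 for the non-binding constraint.
From A_Bᵀ y = c: 4·y_fertilizer + 5·y_labor = 79; 6·y_fertilizer + 1·y_labor = 60.
→ y_fertilizer = 8.5 and y_labor = 9.
Shadow price of labor = 9.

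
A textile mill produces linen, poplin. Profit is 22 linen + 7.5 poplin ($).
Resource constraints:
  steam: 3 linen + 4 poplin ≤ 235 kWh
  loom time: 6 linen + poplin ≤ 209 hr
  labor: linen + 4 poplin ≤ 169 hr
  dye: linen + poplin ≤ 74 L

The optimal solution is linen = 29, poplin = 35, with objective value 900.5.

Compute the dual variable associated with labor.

At the optimum: steam uses 227 of 235 (slack = 8); loom time uses 209 of 209 (binding); labor uses 169 of 169 (binding); dye uses 64 of 74 (slack = 10).
By complementary slackness, y = 0 for the non-binding constraints.
Dual feasibility on the basic columns requires 6·y_loom time + 1·y_labor = 22, 1·y_loom time + 4·y_labor = 7.5.
This yields shadow prices y_loom time = 3.5, y_labor = 1.
Shadow price of labor = 1.

1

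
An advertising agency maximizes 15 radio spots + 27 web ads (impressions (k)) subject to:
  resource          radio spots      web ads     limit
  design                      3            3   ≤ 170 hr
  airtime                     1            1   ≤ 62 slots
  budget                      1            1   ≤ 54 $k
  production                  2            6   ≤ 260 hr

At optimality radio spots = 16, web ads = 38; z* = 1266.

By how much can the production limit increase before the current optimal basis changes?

Binding constraints: budget, production. The basis is B = [[1,1],[2,6]] with det 4.
Per unit increase in production, x* moves by d = (-0.25, 0.25).
The basis stays optimal until radio spots reaches 0; allowable increase = 64 hr.

64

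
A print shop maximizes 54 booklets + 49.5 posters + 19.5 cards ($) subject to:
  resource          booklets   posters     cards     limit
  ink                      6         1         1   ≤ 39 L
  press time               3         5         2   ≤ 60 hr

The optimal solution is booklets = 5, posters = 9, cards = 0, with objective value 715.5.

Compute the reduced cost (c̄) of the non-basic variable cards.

Check each constraint at x*: ink 39/39 (tight); press time 60/60 (tight).
From A_Bᵀ y = c: 6·y_ink + 3·y_press time = 54; 1·y_ink + 5·y_press time = 49.5.
Solving: y_ink = 4.5, y_press time = 9.
Reduced cost of cards: c₃ − yᵀa₃ = 19.5 − (4.5·1 + 9·2) = 19.5 − 22.5 = -3.

-3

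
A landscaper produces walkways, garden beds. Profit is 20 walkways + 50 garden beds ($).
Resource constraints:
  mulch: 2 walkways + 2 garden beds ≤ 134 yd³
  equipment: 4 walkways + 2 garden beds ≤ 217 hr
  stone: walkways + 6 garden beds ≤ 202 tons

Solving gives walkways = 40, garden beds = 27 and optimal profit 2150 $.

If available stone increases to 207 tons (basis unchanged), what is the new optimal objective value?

Check each constraint at x*: mulch 134/134 (tight); equipment 214/217 (slack 3); stone 202/202 (tight).
Slack constraints have shadow price 0 (complementary slackness).
The binding rows give the dual system: 2·y_mulch + 1·y_stone = 20 and 2·y_mulch + 6·y_stone = 50.
This yields shadow prices y_mulch = 7, y_stone = 6.
Δz = y_stone·Δb = 6 × (5) = 30, so new z* = 2150 + 30 = 2180.

2180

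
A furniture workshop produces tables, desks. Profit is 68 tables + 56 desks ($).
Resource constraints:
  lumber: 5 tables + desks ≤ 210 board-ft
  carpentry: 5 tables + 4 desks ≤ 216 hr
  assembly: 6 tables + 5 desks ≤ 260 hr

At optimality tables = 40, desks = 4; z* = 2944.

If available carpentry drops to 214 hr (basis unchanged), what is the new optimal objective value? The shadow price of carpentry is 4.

Δb = -2, so new z* = 2944 + (4)·(-2) = 2944 − 8 = 2936.

2936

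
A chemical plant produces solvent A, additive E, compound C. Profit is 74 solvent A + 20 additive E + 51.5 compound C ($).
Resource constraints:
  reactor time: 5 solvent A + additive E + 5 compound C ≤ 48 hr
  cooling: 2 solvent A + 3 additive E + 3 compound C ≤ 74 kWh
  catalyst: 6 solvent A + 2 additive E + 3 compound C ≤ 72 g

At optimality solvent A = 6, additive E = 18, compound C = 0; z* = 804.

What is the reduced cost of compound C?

At the optimum: reactor time uses 48 of 48 (binding); cooling uses 66 of 74 (slack = 8); catalyst uses 72 of 72 (binding).
Slack constraints have shadow price 0 (complementary slackness).
Dual feasibility on the basic columns requires 5·y_reactor time + 6·y_catalyst = 74, 1·y_reactor time + 2·y_catalyst = 20.
This yields shadow prices y_reactor time = 7, y_catalyst = 6.5.
Reduced cost of compound C: c₃ − yᵀa₃ = 51.5 − (7·5 + 6.5·3) = 51.5 − 54.5 = -3.

-3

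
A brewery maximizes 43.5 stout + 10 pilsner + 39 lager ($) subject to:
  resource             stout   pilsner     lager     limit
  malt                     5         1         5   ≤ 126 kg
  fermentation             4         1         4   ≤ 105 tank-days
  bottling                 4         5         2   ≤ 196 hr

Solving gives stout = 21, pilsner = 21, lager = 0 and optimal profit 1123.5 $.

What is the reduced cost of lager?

Binding: malt and fermentation. Non-binding: bottling (7 unused).
Slack constraints have shadow price 0 (complementary slackness).
Dual feasibility on the basic columns requires 5·y_malt + 4·y_fermentation = 43.5, 1·y_malt + 1·y_fermentation = 10.
Solving: y_malt = 3.5, y_fermentation = 6.5.
Reduced cost of lager: c₃ − yᵀa₃ = 39 − (3.5·5 + 6.5·4) = 39 − 43.5 = -4.5.

-4.5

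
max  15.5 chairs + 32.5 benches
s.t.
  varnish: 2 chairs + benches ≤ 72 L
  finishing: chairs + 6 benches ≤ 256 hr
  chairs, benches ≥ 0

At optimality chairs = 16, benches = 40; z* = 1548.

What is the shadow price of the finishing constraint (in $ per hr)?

4.5

Check each constraint at x*: varnish 72/72 (tight); finishing 256/256 (tight).
Dual feasibility on the basic columns requires 2·y_varnish + 1·y_finishing = 15.5, 1·y_varnish + 6·y_finishing = 32.5.
This yields shadow prices y_varnish = 5.5, y_finishing = 4.5.
Shadow price of finishing = 4.5.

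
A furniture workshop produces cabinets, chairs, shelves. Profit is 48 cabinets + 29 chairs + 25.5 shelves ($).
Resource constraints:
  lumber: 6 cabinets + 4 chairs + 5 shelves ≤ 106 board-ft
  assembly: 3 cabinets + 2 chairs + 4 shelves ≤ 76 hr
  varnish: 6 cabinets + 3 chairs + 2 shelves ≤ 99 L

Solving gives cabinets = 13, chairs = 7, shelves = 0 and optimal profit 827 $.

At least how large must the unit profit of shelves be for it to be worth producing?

31

Check each constraint at x*: lumber 106/106 (tight); assembly 53/76 (slack 23); varnish 99/99 (tight).
By complementary slackness, y = 0 for the non-binding constraint.
The binding rows give the dual system: 6·y_lumber + 6·y_varnish = 48 and 4·y_lumber + 3·y_varnish = 29.
→ y_lumber = 5 and y_varnish = 3.
shelves enters the basis when its profit ≥ yᵀa₃ = 5·5 + 3·2 = 31.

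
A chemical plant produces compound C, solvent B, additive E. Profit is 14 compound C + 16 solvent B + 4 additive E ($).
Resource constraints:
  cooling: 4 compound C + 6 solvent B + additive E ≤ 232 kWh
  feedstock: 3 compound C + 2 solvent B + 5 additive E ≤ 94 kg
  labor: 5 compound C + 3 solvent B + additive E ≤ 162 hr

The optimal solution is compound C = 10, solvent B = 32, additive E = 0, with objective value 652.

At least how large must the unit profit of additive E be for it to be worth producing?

12

Check each constraint at x*: cooling 232/232 (tight); feedstock 94/94 (tight); labor 146/162 (slack 16).
Since labor is not tight, its dual is 0.
From A_Bᵀ y = c: 4·y_cooling + 3·y_feedstock = 14; 6·y_cooling + 2·y_feedstock = 16.
This yields shadow prices y_cooling = 2, y_feedstock = 2.
additive E enters the basis when its profit ≥ yᵀa₃ = 2·1 + 2·5 = 12.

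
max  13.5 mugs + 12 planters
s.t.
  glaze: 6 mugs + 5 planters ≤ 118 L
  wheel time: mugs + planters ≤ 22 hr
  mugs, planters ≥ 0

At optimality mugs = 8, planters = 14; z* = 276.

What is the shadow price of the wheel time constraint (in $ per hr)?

4.5

Check each constraint at x*: glaze 118/118 (tight); wheel time 22/22 (tight).
The binding rows give the dual system: 6·y_glaze + 1·y_wheel time = 13.5 and 5·y_glaze + 1·y_wheel time = 12.
Solving: y_glaze = 1.5, y_wheel time = 4.5.
Shadow price of wheel time = 4.5.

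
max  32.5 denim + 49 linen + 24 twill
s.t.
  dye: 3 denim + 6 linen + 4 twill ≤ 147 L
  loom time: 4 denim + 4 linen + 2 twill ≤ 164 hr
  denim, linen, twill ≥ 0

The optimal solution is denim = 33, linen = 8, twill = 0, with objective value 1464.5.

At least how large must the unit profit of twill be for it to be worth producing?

Both dye and loom time are binding at x*.
Dual feasibility on the basic columns requires 3·y_dye + 4·y_loom time = 32.5, 6·y_dye + 4·y_loom time = 49.
This yields shadow prices y_dye = 5.5, y_loom time = 4.
twill enters the basis when its profit ≥ yᵀa₃ = 5.5·4 + 4·2 = 30.

30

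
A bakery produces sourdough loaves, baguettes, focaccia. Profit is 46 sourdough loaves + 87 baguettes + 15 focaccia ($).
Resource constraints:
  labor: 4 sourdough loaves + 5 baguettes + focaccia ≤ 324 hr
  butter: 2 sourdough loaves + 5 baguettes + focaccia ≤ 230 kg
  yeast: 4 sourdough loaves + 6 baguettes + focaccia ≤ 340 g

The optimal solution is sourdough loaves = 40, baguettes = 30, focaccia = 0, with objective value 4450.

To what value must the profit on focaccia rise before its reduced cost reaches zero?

16

Binding: butter and yeast. Non-binding: labor (14 unused).
Since labor is not tight, its dual is 0.
The binding rows give the dual system: 2·y_butter + 4·y_yeast = 46 and 5·y_butter + 6·y_yeast = 87.
This yields shadow prices y_butter = 9, y_yeast = 7.
focaccia enters the basis when its profit ≥ yᵀa₃ = 9·1 + 7·1 = 16.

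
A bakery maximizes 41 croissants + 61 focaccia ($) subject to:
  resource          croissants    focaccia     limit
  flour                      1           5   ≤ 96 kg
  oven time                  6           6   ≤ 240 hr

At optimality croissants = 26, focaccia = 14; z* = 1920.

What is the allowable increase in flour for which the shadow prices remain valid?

104

Binding constraints: flour, oven time. The basis is B = [[1,5],[6,6]] with det -24.
Per unit increase in flour, x* moves by d = (-0.25, 0.25).
The basis stays optimal until croissants reaches 0; allowable increase = 104 kg.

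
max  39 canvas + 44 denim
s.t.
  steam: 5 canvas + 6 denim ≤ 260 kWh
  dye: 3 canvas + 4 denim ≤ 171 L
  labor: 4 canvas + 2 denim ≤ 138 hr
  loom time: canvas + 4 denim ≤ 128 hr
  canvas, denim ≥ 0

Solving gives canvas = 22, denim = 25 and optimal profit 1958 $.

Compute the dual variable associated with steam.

7

At the optimum: steam uses 260 of 260 (binding); dye uses 166 of 171 (slack = 5); labor uses 138 of 138 (binding); loom time uses 122 of 128 (slack = 6).
Since dye, loom time are not tight, their duals are 0.
From A_Bᵀ y = c: 5·y_steam + 4·y_labor = 39; 6·y_steam + 2·y_labor = 44.
This yields shadow prices y_steam = 7, y_labor = 1.
Shadow price of steam = 7.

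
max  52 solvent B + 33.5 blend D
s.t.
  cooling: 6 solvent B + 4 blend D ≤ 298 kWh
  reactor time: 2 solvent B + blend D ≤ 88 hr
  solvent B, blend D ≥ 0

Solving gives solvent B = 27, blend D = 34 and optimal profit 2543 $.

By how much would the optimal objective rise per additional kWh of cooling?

Check each constraint at x*: cooling 298/298 (tight); reactor time 88/88 (tight).
From A_Bᵀ y = c: 6·y_cooling + 2·y_reactor time = 52; 4·y_cooling + 1·y_reactor time = 33.5.
This yields shadow prices y_cooling = 7.5, y_reactor time = 3.5.
Shadow price of cooling = 7.5.

7.5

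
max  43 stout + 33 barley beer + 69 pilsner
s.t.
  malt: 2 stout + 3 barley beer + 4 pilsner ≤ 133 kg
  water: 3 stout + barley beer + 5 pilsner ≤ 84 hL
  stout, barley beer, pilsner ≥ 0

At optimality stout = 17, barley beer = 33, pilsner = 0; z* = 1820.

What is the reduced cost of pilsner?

-8

Check each constraint at x*: malt 133/133 (tight); water 84/84 (tight).
The binding rows give the dual system: 2·y_malt + 3·y_water = 43 and 3·y_malt + 1·y_water = 33.
This yields shadow prices y_malt = 8, y_water = 9.
Reduced cost of pilsner: c₃ − yᵀa₃ = 69 − (8·4 + 9·5) = 69 − 77 = -8.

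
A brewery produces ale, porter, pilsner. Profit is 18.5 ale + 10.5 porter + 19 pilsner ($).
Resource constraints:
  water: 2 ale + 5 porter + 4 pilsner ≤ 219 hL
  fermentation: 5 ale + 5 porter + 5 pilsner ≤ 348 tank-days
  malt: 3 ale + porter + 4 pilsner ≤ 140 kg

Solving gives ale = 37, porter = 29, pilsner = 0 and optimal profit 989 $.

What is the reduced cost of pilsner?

Check each constraint at x*: water 219/219 (tight); fermentation 330/348 (slack 18); malt 140/140 (tight).
Since fermentation is not tight, its dual is 0.
From A_Bᵀ y = c: 2·y_water + 3·y_malt = 18.5; 5·y_water + 1·y_malt = 10.5.
Solving: y_water = 1, y_malt = 5.5.
Reduced cost of pilsner: c₃ − yᵀa₃ = 19 − (1·4 + 5.5·4) = 19 − 26 = -7.

-7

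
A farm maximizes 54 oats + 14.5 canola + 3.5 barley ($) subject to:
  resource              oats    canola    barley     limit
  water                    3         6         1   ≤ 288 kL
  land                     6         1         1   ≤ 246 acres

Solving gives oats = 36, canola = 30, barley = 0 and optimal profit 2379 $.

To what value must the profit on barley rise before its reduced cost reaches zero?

9.5

Check each constraint at x*: water 288/288 (tight); land 246/246 (tight).
The binding rows give the dual system: 3·y_water + 6·y_land = 54 and 6·y_water + 1·y_land = 14.5.
Solving: y_water = 1, y_land = 8.5.
barley enters the basis when its profit ≥ yᵀa₃ = 1·1 + 8.5·1 = 9.5.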